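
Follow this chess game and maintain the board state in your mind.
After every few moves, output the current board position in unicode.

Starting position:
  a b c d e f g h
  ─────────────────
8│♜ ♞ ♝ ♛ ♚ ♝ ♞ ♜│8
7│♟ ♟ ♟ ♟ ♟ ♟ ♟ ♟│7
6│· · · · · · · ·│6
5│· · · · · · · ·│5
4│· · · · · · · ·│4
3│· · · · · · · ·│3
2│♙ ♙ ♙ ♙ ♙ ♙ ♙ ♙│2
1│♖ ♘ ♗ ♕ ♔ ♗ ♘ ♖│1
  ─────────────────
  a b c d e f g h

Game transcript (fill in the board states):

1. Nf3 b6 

  a b c d e f g h
  ─────────────────
8│♜ ♞ ♝ ♛ ♚ ♝ ♞ ♜│8
7│♟ · ♟ ♟ ♟ ♟ ♟ ♟│7
6│· ♟ · · · · · ·│6
5│· · · · · · · ·│5
4│· · · · · · · ·│4
3│· · · · · ♘ · ·│3
2│♙ ♙ ♙ ♙ ♙ ♙ ♙ ♙│2
1│♖ ♘ ♗ ♕ ♔ ♗ · ♖│1
  ─────────────────
  a b c d e f g h

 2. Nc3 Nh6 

  a b c d e f g h
  ─────────────────
8│♜ ♞ ♝ ♛ ♚ ♝ · ♜│8
7│♟ · ♟ ♟ ♟ ♟ ♟ ♟│7
6│· ♟ · · · · · ♞│6
5│· · · · · · · ·│5
4│· · · · · · · ·│4
3│· · ♘ · · ♘ · ·│3
2│♙ ♙ ♙ ♙ ♙ ♙ ♙ ♙│2
1│♖ · ♗ ♕ ♔ ♗ · ♖│1
  ─────────────────
  a b c d e f g h

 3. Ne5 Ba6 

  a b c d e f g h
  ─────────────────
8│♜ ♞ · ♛ ♚ ♝ · ♜│8
7│♟ · ♟ ♟ ♟ ♟ ♟ ♟│7
6│♝ ♟ · · · · · ♞│6
5│· · · · ♘ · · ·│5
4│· · · · · · · ·│4
3│· · ♘ · · · · ·│3
2│♙ ♙ ♙ ♙ ♙ ♙ ♙ ♙│2
1│♖ · ♗ ♕ ♔ ♗ · ♖│1
  ─────────────────
  a b c d e f g h

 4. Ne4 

  a b c d e f g h
  ─────────────────
8│♜ ♞ · ♛ ♚ ♝ · ♜│8
7│♟ · ♟ ♟ ♟ ♟ ♟ ♟│7
6│♝ ♟ · · · · · ♞│6
5│· · · · ♘ · · ·│5
4│· · · · ♘ · · ·│4
3│· · · · · · · ·│3
2│♙ ♙ ♙ ♙ ♙ ♙ ♙ ♙│2
1│♖ · ♗ ♕ ♔ ♗ · ♖│1
  ─────────────────
  a b c d e f g h


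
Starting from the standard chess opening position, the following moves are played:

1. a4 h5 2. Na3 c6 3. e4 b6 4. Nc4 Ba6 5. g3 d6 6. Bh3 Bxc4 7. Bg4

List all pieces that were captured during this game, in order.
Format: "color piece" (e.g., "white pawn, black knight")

Tracking captures:
  Bxc4: captured white knight

white knight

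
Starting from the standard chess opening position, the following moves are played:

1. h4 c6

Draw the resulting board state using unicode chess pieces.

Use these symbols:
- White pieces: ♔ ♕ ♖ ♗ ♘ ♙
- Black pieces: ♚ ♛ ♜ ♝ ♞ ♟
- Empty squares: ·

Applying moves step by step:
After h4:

♜ ♞ ♝ ♛ ♚ ♝ ♞ ♜
♟ ♟ ♟ ♟ ♟ ♟ ♟ ♟
· · · · · · · ·
· · · · · · · ·
· · · · · · · ♙
· · · · · · · ·
♙ ♙ ♙ ♙ ♙ ♙ ♙ ·
♖ ♘ ♗ ♕ ♔ ♗ ♘ ♖


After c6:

♜ ♞ ♝ ♛ ♚ ♝ ♞ ♜
♟ ♟ · ♟ ♟ ♟ ♟ ♟
· · ♟ · · · · ·
· · · · · · · ·
· · · · · · · ♙
· · · · · · · ·
♙ ♙ ♙ ♙ ♙ ♙ ♙ ·
♖ ♘ ♗ ♕ ♔ ♗ ♘ ♖



  a b c d e f g h
  ─────────────────
8│♜ ♞ ♝ ♛ ♚ ♝ ♞ ♜│8
7│♟ ♟ · ♟ ♟ ♟ ♟ ♟│7
6│· · ♟ · · · · ·│6
5│· · · · · · · ·│5
4│· · · · · · · ♙│4
3│· · · · · · · ·│3
2│♙ ♙ ♙ ♙ ♙ ♙ ♙ ·│2
1│♖ ♘ ♗ ♕ ♔ ♗ ♘ ♖│1
  ─────────────────
  a b c d e f g h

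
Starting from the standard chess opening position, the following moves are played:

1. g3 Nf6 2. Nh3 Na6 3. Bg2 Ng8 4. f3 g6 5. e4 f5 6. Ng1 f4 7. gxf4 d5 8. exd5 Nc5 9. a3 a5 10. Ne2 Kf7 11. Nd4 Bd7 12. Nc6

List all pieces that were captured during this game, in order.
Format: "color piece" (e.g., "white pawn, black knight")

Tracking captures:
  gxf4: captured black pawn
  exd5: captured black pawn

black pawn, black pawn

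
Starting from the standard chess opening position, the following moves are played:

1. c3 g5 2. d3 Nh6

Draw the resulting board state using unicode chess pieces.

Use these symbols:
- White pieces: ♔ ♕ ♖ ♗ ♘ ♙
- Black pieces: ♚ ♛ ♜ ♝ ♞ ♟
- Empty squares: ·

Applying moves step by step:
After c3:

♜ ♞ ♝ ♛ ♚ ♝ ♞ ♜
♟ ♟ ♟ ♟ ♟ ♟ ♟ ♟
· · · · · · · ·
· · · · · · · ·
· · · · · · · ·
· · ♙ · · · · ·
♙ ♙ · ♙ ♙ ♙ ♙ ♙
♖ ♘ ♗ ♕ ♔ ♗ ♘ ♖


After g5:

♜ ♞ ♝ ♛ ♚ ♝ ♞ ♜
♟ ♟ ♟ ♟ ♟ ♟ · ♟
· · · · · · · ·
· · · · · · ♟ ·
· · · · · · · ·
· · ♙ · · · · ·
♙ ♙ · ♙ ♙ ♙ ♙ ♙
♖ ♘ ♗ ♕ ♔ ♗ ♘ ♖


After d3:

♜ ♞ ♝ ♛ ♚ ♝ ♞ ♜
♟ ♟ ♟ ♟ ♟ ♟ · ♟
· · · · · · · ·
· · · · · · ♟ ·
· · · · · · · ·
· · ♙ ♙ · · · ·
♙ ♙ · · ♙ ♙ ♙ ♙
♖ ♘ ♗ ♕ ♔ ♗ ♘ ♖


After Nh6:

♜ ♞ ♝ ♛ ♚ ♝ · ♜
♟ ♟ ♟ ♟ ♟ ♟ · ♟
· · · · · · · ♞
· · · · · · ♟ ·
· · · · · · · ·
· · ♙ ♙ · · · ·
♙ ♙ · · ♙ ♙ ♙ ♙
♖ ♘ ♗ ♕ ♔ ♗ ♘ ♖



  a b c d e f g h
  ─────────────────
8│♜ ♞ ♝ ♛ ♚ ♝ · ♜│8
7│♟ ♟ ♟ ♟ ♟ ♟ · ♟│7
6│· · · · · · · ♞│6
5│· · · · · · ♟ ·│5
4│· · · · · · · ·│4
3│· · ♙ ♙ · · · ·│3
2│♙ ♙ · · ♙ ♙ ♙ ♙│2
1│♖ ♘ ♗ ♕ ♔ ♗ ♘ ♖│1
  ─────────────────
  a b c d e f g h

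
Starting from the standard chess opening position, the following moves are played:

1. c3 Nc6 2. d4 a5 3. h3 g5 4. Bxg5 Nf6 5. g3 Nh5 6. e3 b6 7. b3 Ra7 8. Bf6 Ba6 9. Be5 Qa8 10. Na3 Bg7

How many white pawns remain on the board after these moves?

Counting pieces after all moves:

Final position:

  a b c d e f g h
  ─────────────────
8│♛ · · · ♚ · · ♜│8
7│♜ · ♟ ♟ ♟ ♟ ♝ ♟│7
6│♝ ♟ ♞ · · · · ·│6
5│♟ · · · ♗ · · ♞│5
4│· · · ♙ · · · ·│4
3│♘ ♙ ♙ · ♙ · ♙ ♙│3
2│♙ · · · · ♙ · ·│2
1│♖ · · ♕ ♔ ♗ ♘ ♖│1
  ─────────────────
  a b c d e f g h


8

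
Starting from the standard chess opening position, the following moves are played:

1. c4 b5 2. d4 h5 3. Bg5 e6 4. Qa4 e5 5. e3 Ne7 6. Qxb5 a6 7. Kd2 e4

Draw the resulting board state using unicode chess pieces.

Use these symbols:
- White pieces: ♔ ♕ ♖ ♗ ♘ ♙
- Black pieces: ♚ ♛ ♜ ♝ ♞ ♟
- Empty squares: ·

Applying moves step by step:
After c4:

♜ ♞ ♝ ♛ ♚ ♝ ♞ ♜
♟ ♟ ♟ ♟ ♟ ♟ ♟ ♟
· · · · · · · ·
· · · · · · · ·
· · ♙ · · · · ·
· · · · · · · ·
♙ ♙ · ♙ ♙ ♙ ♙ ♙
♖ ♘ ♗ ♕ ♔ ♗ ♘ ♖


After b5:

♜ ♞ ♝ ♛ ♚ ♝ ♞ ♜
♟ · ♟ ♟ ♟ ♟ ♟ ♟
· · · · · · · ·
· ♟ · · · · · ·
· · ♙ · · · · ·
· · · · · · · ·
♙ ♙ · ♙ ♙ ♙ ♙ ♙
♖ ♘ ♗ ♕ ♔ ♗ ♘ ♖


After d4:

♜ ♞ ♝ ♛ ♚ ♝ ♞ ♜
♟ · ♟ ♟ ♟ ♟ ♟ ♟
· · · · · · · ·
· ♟ · · · · · ·
· · ♙ ♙ · · · ·
· · · · · · · ·
♙ ♙ · · ♙ ♙ ♙ ♙
♖ ♘ ♗ ♕ ♔ ♗ ♘ ♖


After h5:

♜ ♞ ♝ ♛ ♚ ♝ ♞ ♜
♟ · ♟ ♟ ♟ ♟ ♟ ·
· · · · · · · ·
· ♟ · · · · · ♟
· · ♙ ♙ · · · ·
· · · · · · · ·
♙ ♙ · · ♙ ♙ ♙ ♙
♖ ♘ ♗ ♕ ♔ ♗ ♘ ♖


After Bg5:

♜ ♞ ♝ ♛ ♚ ♝ ♞ ♜
♟ · ♟ ♟ ♟ ♟ ♟ ·
· · · · · · · ·
· ♟ · · · · ♗ ♟
· · ♙ ♙ · · · ·
· · · · · · · ·
♙ ♙ · · ♙ ♙ ♙ ♙
♖ ♘ · ♕ ♔ ♗ ♘ ♖


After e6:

♜ ♞ ♝ ♛ ♚ ♝ ♞ ♜
♟ · ♟ ♟ · ♟ ♟ ·
· · · · ♟ · · ·
· ♟ · · · · ♗ ♟
· · ♙ ♙ · · · ·
· · · · · · · ·
♙ ♙ · · ♙ ♙ ♙ ♙
♖ ♘ · ♕ ♔ ♗ ♘ ♖


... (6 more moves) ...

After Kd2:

♜ ♞ ♝ ♛ ♚ ♝ · ♜
· · ♟ ♟ ♞ ♟ ♟ ·
♟ · · · · · · ·
· ♕ · · ♟ · ♗ ♟
· · ♙ ♙ · · · ·
· · · · ♙ · · ·
♙ ♙ · ♔ · ♙ ♙ ♙
♖ ♘ · · · ♗ ♘ ♖


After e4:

♜ ♞ ♝ ♛ ♚ ♝ · ♜
· · ♟ ♟ ♞ ♟ ♟ ·
♟ · · · · · · ·
· ♕ · · · · ♗ ♟
· · ♙ ♙ ♟ · · ·
· · · · ♙ · · ·
♙ ♙ · ♔ · ♙ ♙ ♙
♖ ♘ · · · ♗ ♘ ♖



  a b c d e f g h
  ─────────────────
8│♜ ♞ ♝ ♛ ♚ ♝ · ♜│8
7│· · ♟ ♟ ♞ ♟ ♟ ·│7
6│♟ · · · · · · ·│6
5│· ♕ · · · · ♗ ♟│5
4│· · ♙ ♙ ♟ · · ·│4
3│· · · · ♙ · · ·│3
2│♙ ♙ · ♔ · ♙ ♙ ♙│2
1│♖ ♘ · · · ♗ ♘ ♖│1
  ─────────────────
  a b c d e f g h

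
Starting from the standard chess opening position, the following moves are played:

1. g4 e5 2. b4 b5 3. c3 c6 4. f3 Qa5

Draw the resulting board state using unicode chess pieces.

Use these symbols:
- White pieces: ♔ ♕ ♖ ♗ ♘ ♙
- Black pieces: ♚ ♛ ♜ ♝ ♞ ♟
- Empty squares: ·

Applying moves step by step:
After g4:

♜ ♞ ♝ ♛ ♚ ♝ ♞ ♜
♟ ♟ ♟ ♟ ♟ ♟ ♟ ♟
· · · · · · · ·
· · · · · · · ·
· · · · · · ♙ ·
· · · · · · · ·
♙ ♙ ♙ ♙ ♙ ♙ · ♙
♖ ♘ ♗ ♕ ♔ ♗ ♘ ♖


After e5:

♜ ♞ ♝ ♛ ♚ ♝ ♞ ♜
♟ ♟ ♟ ♟ · ♟ ♟ ♟
· · · · · · · ·
· · · · ♟ · · ·
· · · · · · ♙ ·
· · · · · · · ·
♙ ♙ ♙ ♙ ♙ ♙ · ♙
♖ ♘ ♗ ♕ ♔ ♗ ♘ ♖


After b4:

♜ ♞ ♝ ♛ ♚ ♝ ♞ ♜
♟ ♟ ♟ ♟ · ♟ ♟ ♟
· · · · · · · ·
· · · · ♟ · · ·
· ♙ · · · · ♙ ·
· · · · · · · ·
♙ · ♙ ♙ ♙ ♙ · ♙
♖ ♘ ♗ ♕ ♔ ♗ ♘ ♖


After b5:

♜ ♞ ♝ ♛ ♚ ♝ ♞ ♜
♟ · ♟ ♟ · ♟ ♟ ♟
· · · · · · · ·
· ♟ · · ♟ · · ·
· ♙ · · · · ♙ ·
· · · · · · · ·
♙ · ♙ ♙ ♙ ♙ · ♙
♖ ♘ ♗ ♕ ♔ ♗ ♘ ♖


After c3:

♜ ♞ ♝ ♛ ♚ ♝ ♞ ♜
♟ · ♟ ♟ · ♟ ♟ ♟
· · · · · · · ·
· ♟ · · ♟ · · ·
· ♙ · · · · ♙ ·
· · ♙ · · · · ·
♙ · · ♙ ♙ ♙ · ♙
♖ ♘ ♗ ♕ ♔ ♗ ♘ ♖


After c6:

♜ ♞ ♝ ♛ ♚ ♝ ♞ ♜
♟ · · ♟ · ♟ ♟ ♟
· · ♟ · · · · ·
· ♟ · · ♟ · · ·
· ♙ · · · · ♙ ·
· · ♙ · · · · ·
♙ · · ♙ ♙ ♙ · ♙
♖ ♘ ♗ ♕ ♔ ♗ ♘ ♖


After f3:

♜ ♞ ♝ ♛ ♚ ♝ ♞ ♜
♟ · · ♟ · ♟ ♟ ♟
· · ♟ · · · · ·
· ♟ · · ♟ · · ·
· ♙ · · · · ♙ ·
· · ♙ · · ♙ · ·
♙ · · ♙ ♙ · · ♙
♖ ♘ ♗ ♕ ♔ ♗ ♘ ♖


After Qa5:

♜ ♞ ♝ · ♚ ♝ ♞ ♜
♟ · · ♟ · ♟ ♟ ♟
· · ♟ · · · · ·
♛ ♟ · · ♟ · · ·
· ♙ · · · · ♙ ·
· · ♙ · · ♙ · ·
♙ · · ♙ ♙ · · ♙
♖ ♘ ♗ ♕ ♔ ♗ ♘ ♖



  a b c d e f g h
  ─────────────────
8│♜ ♞ ♝ · ♚ ♝ ♞ ♜│8
7│♟ · · ♟ · ♟ ♟ ♟│7
6│· · ♟ · · · · ·│6
5│♛ ♟ · · ♟ · · ·│5
4│· ♙ · · · · ♙ ·│4
3│· · ♙ · · ♙ · ·│3
2│♙ · · ♙ ♙ · · ♙│2
1│♖ ♘ ♗ ♕ ♔ ♗ ♘ ♖│1
  ─────────────────
  a b c d e f g h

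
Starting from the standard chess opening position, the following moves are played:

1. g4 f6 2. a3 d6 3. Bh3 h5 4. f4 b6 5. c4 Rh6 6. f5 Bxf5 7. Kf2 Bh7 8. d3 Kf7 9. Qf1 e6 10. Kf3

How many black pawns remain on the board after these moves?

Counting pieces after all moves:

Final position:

  a b c d e f g h
  ─────────────────
8│♜ ♞ · ♛ · ♝ ♞ ·│8
7│♟ · ♟ · · ♚ ♟ ♝│7
6│· ♟ · ♟ ♟ ♟ · ♜│6
5│· · · · · · · ♟│5
4│· · ♙ · · · ♙ ·│4
3│♙ · · ♙ · ♔ · ♗│3
2│· ♙ · · ♙ · · ♙│2
1│♖ ♘ ♗ · · ♕ ♘ ♖│1
  ─────────────────
  a b c d e f g h


8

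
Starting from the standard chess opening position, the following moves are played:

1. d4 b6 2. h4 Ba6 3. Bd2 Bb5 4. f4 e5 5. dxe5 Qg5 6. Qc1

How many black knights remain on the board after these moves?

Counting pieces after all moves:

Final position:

  a b c d e f g h
  ─────────────────
8│♜ ♞ · · ♚ ♝ ♞ ♜│8
7│♟ · ♟ ♟ · ♟ ♟ ♟│7
6│· ♟ · · · · · ·│6
5│· ♝ · · ♙ · ♛ ·│5
4│· · · · · ♙ · ♙│4
3│· · · · · · · ·│3
2│♙ ♙ ♙ ♗ ♙ · ♙ ·│2
1│♖ ♘ ♕ · ♔ ♗ ♘ ♖│1
  ─────────────────
  a b c d e f g h


2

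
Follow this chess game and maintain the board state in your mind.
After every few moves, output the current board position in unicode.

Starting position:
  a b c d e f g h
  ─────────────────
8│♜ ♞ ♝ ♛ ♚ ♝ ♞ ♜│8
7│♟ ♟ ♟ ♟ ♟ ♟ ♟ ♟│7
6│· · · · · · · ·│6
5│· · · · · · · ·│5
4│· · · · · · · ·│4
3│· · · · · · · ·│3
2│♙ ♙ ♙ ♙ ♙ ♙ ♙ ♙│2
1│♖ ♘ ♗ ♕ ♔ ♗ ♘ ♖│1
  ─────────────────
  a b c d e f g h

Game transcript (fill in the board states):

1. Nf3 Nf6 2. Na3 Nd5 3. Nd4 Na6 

  a b c d e f g h
  ─────────────────
8│♜ · ♝ ♛ ♚ ♝ · ♜│8
7│♟ ♟ ♟ ♟ ♟ ♟ ♟ ♟│7
6│♞ · · · · · · ·│6
5│· · · ♞ · · · ·│5
4│· · · ♘ · · · ·│4
3│♘ · · · · · · ·│3
2│♙ ♙ ♙ ♙ ♙ ♙ ♙ ♙│2
1│♖ · ♗ ♕ ♔ ♗ · ♖│1
  ─────────────────
  a b c d e f g h

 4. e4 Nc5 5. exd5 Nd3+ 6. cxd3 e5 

  a b c d e f g h
  ─────────────────
8│♜ · ♝ ♛ ♚ ♝ · ♜│8
7│♟ ♟ ♟ ♟ · ♟ ♟ ♟│7
6│· · · · · · · ·│6
5│· · · ♙ ♟ · · ·│5
4│· · · ♘ · · · ·│4
3│♘ · · ♙ · · · ·│3
2│♙ ♙ · ♙ · ♙ ♙ ♙│2
1│♖ · ♗ ♕ ♔ ♗ · ♖│1
  ─────────────────
  a b c d e f g h

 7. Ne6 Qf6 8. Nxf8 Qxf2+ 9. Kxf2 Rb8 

  a b c d e f g h
  ─────────────────
8│· ♜ ♝ · ♚ ♘ · ♜│8
7│♟ ♟ ♟ ♟ · ♟ ♟ ♟│7
6│· · · · · · · ·│6
5│· · · ♙ ♟ · · ·│5
4│· · · · · · · ·│4
3│♘ · · ♙ · · · ·│3
2│♙ ♙ · ♙ · ♔ ♙ ♙│2
1│♖ · ♗ ♕ · ♗ · ♖│1
  ─────────────────
  a b c d e f g h

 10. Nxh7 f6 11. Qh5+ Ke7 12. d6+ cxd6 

  a b c d e f g h
  ─────────────────
8│· ♜ ♝ · · · · ♜│8
7│♟ ♟ · ♟ ♚ · ♟ ♘│7
6│· · · ♟ · ♟ · ·│6
5│· · · · ♟ · · ♕│5
4│· · · · · · · ·│4
3│♘ · · ♙ · · · ·│3
2│♙ ♙ · ♙ · ♔ ♙ ♙│2
1│♖ · ♗ · · ♗ · ♖│1
  ─────────────────
  a b c d e f g h



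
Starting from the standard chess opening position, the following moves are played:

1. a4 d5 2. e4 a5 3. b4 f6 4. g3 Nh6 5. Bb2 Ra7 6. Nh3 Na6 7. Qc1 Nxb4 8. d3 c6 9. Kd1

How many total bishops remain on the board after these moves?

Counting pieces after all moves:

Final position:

  a b c d e f g h
  ─────────────────
8│· · ♝ ♛ ♚ ♝ · ♜│8
7│♜ ♟ · · ♟ · ♟ ♟│7
6│· · ♟ · · ♟ · ♞│6
5│♟ · · ♟ · · · ·│5
4│♙ ♞ · · ♙ · · ·│4
3│· · · ♙ · · ♙ ♘│3
2│· ♗ ♙ · · ♙ · ♙│2
1│♖ ♘ ♕ ♔ · ♗ · ♖│1
  ─────────────────
  a b c d e f g h


4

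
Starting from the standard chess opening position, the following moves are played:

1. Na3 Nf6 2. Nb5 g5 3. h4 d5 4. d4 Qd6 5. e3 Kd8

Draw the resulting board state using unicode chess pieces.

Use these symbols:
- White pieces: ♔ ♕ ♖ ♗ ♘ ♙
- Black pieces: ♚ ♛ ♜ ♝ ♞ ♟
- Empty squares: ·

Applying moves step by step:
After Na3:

♜ ♞ ♝ ♛ ♚ ♝ ♞ ♜
♟ ♟ ♟ ♟ ♟ ♟ ♟ ♟
· · · · · · · ·
· · · · · · · ·
· · · · · · · ·
♘ · · · · · · ·
♙ ♙ ♙ ♙ ♙ ♙ ♙ ♙
♖ · ♗ ♕ ♔ ♗ ♘ ♖


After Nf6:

♜ ♞ ♝ ♛ ♚ ♝ · ♜
♟ ♟ ♟ ♟ ♟ ♟ ♟ ♟
· · · · · ♞ · ·
· · · · · · · ·
· · · · · · · ·
♘ · · · · · · ·
♙ ♙ ♙ ♙ ♙ ♙ ♙ ♙
♖ · ♗ ♕ ♔ ♗ ♘ ♖


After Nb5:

♜ ♞ ♝ ♛ ♚ ♝ · ♜
♟ ♟ ♟ ♟ ♟ ♟ ♟ ♟
· · · · · ♞ · ·
· ♘ · · · · · ·
· · · · · · · ·
· · · · · · · ·
♙ ♙ ♙ ♙ ♙ ♙ ♙ ♙
♖ · ♗ ♕ ♔ ♗ ♘ ♖


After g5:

♜ ♞ ♝ ♛ ♚ ♝ · ♜
♟ ♟ ♟ ♟ ♟ ♟ · ♟
· · · · · ♞ · ·
· ♘ · · · · ♟ ·
· · · · · · · ·
· · · · · · · ·
♙ ♙ ♙ ♙ ♙ ♙ ♙ ♙
♖ · ♗ ♕ ♔ ♗ ♘ ♖


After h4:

♜ ♞ ♝ ♛ ♚ ♝ · ♜
♟ ♟ ♟ ♟ ♟ ♟ · ♟
· · · · · ♞ · ·
· ♘ · · · · ♟ ·
· · · · · · · ♙
· · · · · · · ·
♙ ♙ ♙ ♙ ♙ ♙ ♙ ·
♖ · ♗ ♕ ♔ ♗ ♘ ♖


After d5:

♜ ♞ ♝ ♛ ♚ ♝ · ♜
♟ ♟ ♟ · ♟ ♟ · ♟
· · · · · ♞ · ·
· ♘ · ♟ · · ♟ ·
· · · · · · · ♙
· · · · · · · ·
♙ ♙ ♙ ♙ ♙ ♙ ♙ ·
♖ · ♗ ♕ ♔ ♗ ♘ ♖


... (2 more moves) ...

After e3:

♜ ♞ ♝ · ♚ ♝ · ♜
♟ ♟ ♟ · ♟ ♟ · ♟
· · · ♛ · ♞ · ·
· ♘ · ♟ · · ♟ ·
· · · ♙ · · · ♙
· · · · ♙ · · ·
♙ ♙ ♙ · · ♙ ♙ ·
♖ · ♗ ♕ ♔ ♗ ♘ ♖


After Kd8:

♜ ♞ ♝ ♚ · ♝ · ♜
♟ ♟ ♟ · ♟ ♟ · ♟
· · · ♛ · ♞ · ·
· ♘ · ♟ · · ♟ ·
· · · ♙ · · · ♙
· · · · ♙ · · ·
♙ ♙ ♙ · · ♙ ♙ ·
♖ · ♗ ♕ ♔ ♗ ♘ ♖



  a b c d e f g h
  ─────────────────
8│♜ ♞ ♝ ♚ · ♝ · ♜│8
7│♟ ♟ ♟ · ♟ ♟ · ♟│7
6│· · · ♛ · ♞ · ·│6
5│· ♘ · ♟ · · ♟ ·│5
4│· · · ♙ · · · ♙│4
3│· · · · ♙ · · ·│3
2│♙ ♙ ♙ · · ♙ ♙ ·│2
1│♖ · ♗ ♕ ♔ ♗ ♘ ♖│1
  ─────────────────
  a b c d e f g h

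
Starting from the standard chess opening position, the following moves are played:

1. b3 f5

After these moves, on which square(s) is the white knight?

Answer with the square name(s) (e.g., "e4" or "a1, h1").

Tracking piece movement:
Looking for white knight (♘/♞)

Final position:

  a b c d e f g h
  ─────────────────
8│♜ ♞ ♝ ♛ ♚ ♝ ♞ ♜│8
7│♟ ♟ ♟ ♟ ♟ · ♟ ♟│7
6│· · · · · · · ·│6
5│· · · · · ♟ · ·│5
4│· · · · · · · ·│4
3│· ♙ · · · · · ·│3
2│♙ · ♙ ♙ ♙ ♙ ♙ ♙│2
1│♖ ♘ ♗ ♕ ♔ ♗ ♘ ♖│1
  ─────────────────
  a b c d e f g h


b1, g1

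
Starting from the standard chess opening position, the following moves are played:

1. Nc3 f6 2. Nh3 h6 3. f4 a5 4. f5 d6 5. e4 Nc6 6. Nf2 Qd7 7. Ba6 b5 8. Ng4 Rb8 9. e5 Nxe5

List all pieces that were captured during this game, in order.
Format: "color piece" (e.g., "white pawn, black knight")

Tracking captures:
  Nxe5: captured white pawn

white pawn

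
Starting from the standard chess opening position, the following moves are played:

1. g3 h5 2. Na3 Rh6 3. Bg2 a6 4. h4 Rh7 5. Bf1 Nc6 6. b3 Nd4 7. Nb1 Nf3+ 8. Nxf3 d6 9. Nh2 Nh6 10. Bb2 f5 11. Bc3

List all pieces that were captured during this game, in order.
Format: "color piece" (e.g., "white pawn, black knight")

Tracking captures:
  Nxf3: captured black knight

black knight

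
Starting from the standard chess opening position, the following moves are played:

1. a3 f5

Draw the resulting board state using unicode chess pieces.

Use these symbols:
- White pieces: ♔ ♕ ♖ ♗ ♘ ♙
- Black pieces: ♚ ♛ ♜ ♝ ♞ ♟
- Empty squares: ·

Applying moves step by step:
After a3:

♜ ♞ ♝ ♛ ♚ ♝ ♞ ♜
♟ ♟ ♟ ♟ ♟ ♟ ♟ ♟
· · · · · · · ·
· · · · · · · ·
· · · · · · · ·
♙ · · · · · · ·
· ♙ ♙ ♙ ♙ ♙ ♙ ♙
♖ ♘ ♗ ♕ ♔ ♗ ♘ ♖


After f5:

♜ ♞ ♝ ♛ ♚ ♝ ♞ ♜
♟ ♟ ♟ ♟ ♟ · ♟ ♟
· · · · · · · ·
· · · · · ♟ · ·
· · · · · · · ·
♙ · · · · · · ·
· ♙ ♙ ♙ ♙ ♙ ♙ ♙
♖ ♘ ♗ ♕ ♔ ♗ ♘ ♖



  a b c d e f g h
  ─────────────────
8│♜ ♞ ♝ ♛ ♚ ♝ ♞ ♜│8
7│♟ ♟ ♟ ♟ ♟ · ♟ ♟│7
6│· · · · · · · ·│6
5│· · · · · ♟ · ·│5
4│· · · · · · · ·│4
3│♙ · · · · · · ·│3
2│· ♙ ♙ ♙ ♙ ♙ ♙ ♙│2
1│♖ ♘ ♗ ♕ ♔ ♗ ♘ ♖│1
  ─────────────────
  a b c d e f g h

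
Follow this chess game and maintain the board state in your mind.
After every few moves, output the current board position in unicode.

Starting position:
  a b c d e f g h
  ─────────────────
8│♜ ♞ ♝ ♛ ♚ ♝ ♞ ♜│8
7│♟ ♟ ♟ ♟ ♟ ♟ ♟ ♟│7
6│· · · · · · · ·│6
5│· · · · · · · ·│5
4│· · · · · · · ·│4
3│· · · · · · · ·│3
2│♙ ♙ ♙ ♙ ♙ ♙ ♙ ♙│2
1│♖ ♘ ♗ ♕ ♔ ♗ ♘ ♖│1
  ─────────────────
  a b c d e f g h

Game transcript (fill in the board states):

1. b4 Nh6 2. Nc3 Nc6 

  a b c d e f g h
  ─────────────────
8│♜ · ♝ ♛ ♚ ♝ · ♜│8
7│♟ ♟ ♟ ♟ ♟ ♟ ♟ ♟│7
6│· · ♞ · · · · ♞│6
5│· · · · · · · ·│5
4│· ♙ · · · · · ·│4
3│· · ♘ · · · · ·│3
2│♙ · ♙ ♙ ♙ ♙ ♙ ♙│2
1│♖ · ♗ ♕ ♔ ♗ ♘ ♖│1
  ─────────────────
  a b c d e f g h

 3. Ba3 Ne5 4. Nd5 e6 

  a b c d e f g h
  ─────────────────
8│♜ · ♝ ♛ ♚ ♝ · ♜│8
7│♟ ♟ ♟ ♟ · ♟ ♟ ♟│7
6│· · · · ♟ · · ♞│6
5│· · · ♘ ♞ · · ·│5
4│· ♙ · · · · · ·│4
3│♗ · · · · · · ·│3
2│♙ · ♙ ♙ ♙ ♙ ♙ ♙│2
1│♖ · · ♕ ♔ ♗ ♘ ♖│1
  ─────────────────
  a b c d e f g h

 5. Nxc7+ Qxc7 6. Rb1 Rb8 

  a b c d e f g h
  ─────────────────
8│· ♜ ♝ · ♚ ♝ · ♜│8
7│♟ ♟ ♛ ♟ · ♟ ♟ ♟│7
6│· · · · ♟ · · ♞│6
5│· · · · ♞ · · ·│5
4│· ♙ · · · · · ·│4
3│♗ · · · · · · ·│3
2│♙ · ♙ ♙ ♙ ♙ ♙ ♙│2
1│· ♖ · ♕ ♔ ♗ ♘ ♖│1
  ─────────────────
  a b c d e f g h

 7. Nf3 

  a b c d e f g h
  ─────────────────
8│· ♜ ♝ · ♚ ♝ · ♜│8
7│♟ ♟ ♛ ♟ · ♟ ♟ ♟│7
6│· · · · ♟ · · ♞│6
5│· · · · ♞ · · ·│5
4│· ♙ · · · · · ·│4
3│♗ · · · · ♘ · ·│3
2│♙ · ♙ ♙ ♙ ♙ ♙ ♙│2
1│· ♖ · ♕ ♔ ♗ · ♖│1
  ─────────────────
  a b c d e f g h


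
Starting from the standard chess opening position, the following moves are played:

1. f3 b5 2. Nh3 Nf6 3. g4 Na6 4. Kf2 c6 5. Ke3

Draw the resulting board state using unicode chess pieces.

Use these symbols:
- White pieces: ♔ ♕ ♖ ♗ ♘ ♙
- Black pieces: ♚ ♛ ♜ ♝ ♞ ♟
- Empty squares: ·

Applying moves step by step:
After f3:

♜ ♞ ♝ ♛ ♚ ♝ ♞ ♜
♟ ♟ ♟ ♟ ♟ ♟ ♟ ♟
· · · · · · · ·
· · · · · · · ·
· · · · · · · ·
· · · · · ♙ · ·
♙ ♙ ♙ ♙ ♙ · ♙ ♙
♖ ♘ ♗ ♕ ♔ ♗ ♘ ♖


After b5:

♜ ♞ ♝ ♛ ♚ ♝ ♞ ♜
♟ · ♟ ♟ ♟ ♟ ♟ ♟
· · · · · · · ·
· ♟ · · · · · ·
· · · · · · · ·
· · · · · ♙ · ·
♙ ♙ ♙ ♙ ♙ · ♙ ♙
♖ ♘ ♗ ♕ ♔ ♗ ♘ ♖


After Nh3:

♜ ♞ ♝ ♛ ♚ ♝ ♞ ♜
♟ · ♟ ♟ ♟ ♟ ♟ ♟
· · · · · · · ·
· ♟ · · · · · ·
· · · · · · · ·
· · · · · ♙ · ♘
♙ ♙ ♙ ♙ ♙ · ♙ ♙
♖ ♘ ♗ ♕ ♔ ♗ · ♖


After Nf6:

♜ ♞ ♝ ♛ ♚ ♝ · ♜
♟ · ♟ ♟ ♟ ♟ ♟ ♟
· · · · · ♞ · ·
· ♟ · · · · · ·
· · · · · · · ·
· · · · · ♙ · ♘
♙ ♙ ♙ ♙ ♙ · ♙ ♙
♖ ♘ ♗ ♕ ♔ ♗ · ♖


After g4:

♜ ♞ ♝ ♛ ♚ ♝ · ♜
♟ · ♟ ♟ ♟ ♟ ♟ ♟
· · · · · ♞ · ·
· ♟ · · · · · ·
· · · · · · ♙ ·
· · · · · ♙ · ♘
♙ ♙ ♙ ♙ ♙ · · ♙
♖ ♘ ♗ ♕ ♔ ♗ · ♖


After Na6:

♜ · ♝ ♛ ♚ ♝ · ♜
♟ · ♟ ♟ ♟ ♟ ♟ ♟
♞ · · · · ♞ · ·
· ♟ · · · · · ·
· · · · · · ♙ ·
· · · · · ♙ · ♘
♙ ♙ ♙ ♙ ♙ · · ♙
♖ ♘ ♗ ♕ ♔ ♗ · ♖


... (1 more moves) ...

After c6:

♜ · ♝ ♛ ♚ ♝ · ♜
♟ · · ♟ ♟ ♟ ♟ ♟
♞ · ♟ · · ♞ · ·
· ♟ · · · · · ·
· · · · · · ♙ ·
· · · · · ♙ · ♘
♙ ♙ ♙ ♙ ♙ ♔ · ♙
♖ ♘ ♗ ♕ · ♗ · ♖


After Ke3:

♜ · ♝ ♛ ♚ ♝ · ♜
♟ · · ♟ ♟ ♟ ♟ ♟
♞ · ♟ · · ♞ · ·
· ♟ · · · · · ·
· · · · · · ♙ ·
· · · · ♔ ♙ · ♘
♙ ♙ ♙ ♙ ♙ · · ♙
♖ ♘ ♗ ♕ · ♗ · ♖



  a b c d e f g h
  ─────────────────
8│♜ · ♝ ♛ ♚ ♝ · ♜│8
7│♟ · · ♟ ♟ ♟ ♟ ♟│7
6│♞ · ♟ · · ♞ · ·│6
5│· ♟ · · · · · ·│5
4│· · · · · · ♙ ·│4
3│· · · · ♔ ♙ · ♘│3
2│♙ ♙ ♙ ♙ ♙ · · ♙│2
1│♖ ♘ ♗ ♕ · ♗ · ♖│1
  ─────────────────
  a b c d e f g h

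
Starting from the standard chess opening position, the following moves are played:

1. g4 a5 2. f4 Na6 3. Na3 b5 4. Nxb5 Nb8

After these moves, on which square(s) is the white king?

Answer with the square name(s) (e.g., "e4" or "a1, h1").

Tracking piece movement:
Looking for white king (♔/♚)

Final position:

  a b c d e f g h
  ─────────────────
8│♜ ♞ ♝ ♛ ♚ ♝ ♞ ♜│8
7│· · ♟ ♟ ♟ ♟ ♟ ♟│7
6│· · · · · · · ·│6
5│♟ ♘ · · · · · ·│5
4│· · · · · ♙ ♙ ·│4
3│· · · · · · · ·│3
2│♙ ♙ ♙ ♙ ♙ · · ♙│2
1│♖ · ♗ ♕ ♔ ♗ ♘ ♖│1
  ─────────────────
  a b c d e f g h


e1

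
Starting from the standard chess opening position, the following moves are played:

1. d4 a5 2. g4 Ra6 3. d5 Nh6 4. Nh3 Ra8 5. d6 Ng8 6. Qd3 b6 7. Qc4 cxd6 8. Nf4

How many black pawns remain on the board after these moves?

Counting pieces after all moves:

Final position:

  a b c d e f g h
  ─────────────────
8│♜ ♞ ♝ ♛ ♚ ♝ ♞ ♜│8
7│· · · ♟ ♟ ♟ ♟ ♟│7
6│· ♟ · ♟ · · · ·│6
5│♟ · · · · · · ·│5
4│· · ♕ · · ♘ ♙ ·│4
3│· · · · · · · ·│3
2│♙ ♙ ♙ · ♙ ♙ · ♙│2
1│♖ ♘ ♗ · ♔ ♗ · ♖│1
  ─────────────────
  a b c d e f g h


8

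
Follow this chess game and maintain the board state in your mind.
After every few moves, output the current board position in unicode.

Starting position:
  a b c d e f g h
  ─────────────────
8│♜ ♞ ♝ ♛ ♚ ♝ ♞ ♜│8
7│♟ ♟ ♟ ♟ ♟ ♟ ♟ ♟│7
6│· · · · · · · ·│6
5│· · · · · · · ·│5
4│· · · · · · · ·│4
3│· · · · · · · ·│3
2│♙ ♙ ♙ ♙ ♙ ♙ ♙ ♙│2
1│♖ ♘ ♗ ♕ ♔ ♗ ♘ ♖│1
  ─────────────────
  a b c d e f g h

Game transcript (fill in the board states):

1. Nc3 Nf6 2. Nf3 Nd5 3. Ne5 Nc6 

  a b c d e f g h
  ─────────────────
8│♜ · ♝ ♛ ♚ ♝ · ♜│8
7│♟ ♟ ♟ ♟ ♟ ♟ ♟ ♟│7
6│· · ♞ · · · · ·│6
5│· · · ♞ ♘ · · ·│5
4│· · · · · · · ·│4
3│· · ♘ · · · · ·│3
2│♙ ♙ ♙ ♙ ♙ ♙ ♙ ♙│2
1│♖ · ♗ ♕ ♔ ♗ · ♖│1
  ─────────────────
  a b c d e f g h

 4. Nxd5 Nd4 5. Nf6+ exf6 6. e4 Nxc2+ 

  a b c d e f g h
  ─────────────────
8│♜ · ♝ ♛ ♚ ♝ · ♜│8
7│♟ ♟ ♟ ♟ · ♟ ♟ ♟│7
6│· · · · · ♟ · ·│6
5│· · · · ♘ · · ·│5
4│· · · · ♙ · · ·│4
3│· · · · · · · ·│3
2│♙ ♙ ♞ ♙ · ♙ ♙ ♙│2
1│♖ · ♗ ♕ ♔ ♗ · ♖│1
  ─────────────────
  a b c d e f g h

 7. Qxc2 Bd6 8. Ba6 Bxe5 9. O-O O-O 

  a b c d e f g h
  ─────────────────
8│♜ · ♝ ♛ · ♜ ♚ ·│8
7│♟ ♟ ♟ ♟ · ♟ ♟ ♟│7
6│♗ · · · · ♟ · ·│6
5│· · · · ♝ · · ·│5
4│· · · · ♙ · · ·│4
3│· · · · · · · ·│3
2│♙ ♙ ♕ ♙ · ♙ ♙ ♙│2
1│♖ · ♗ · · ♖ ♔ ·│1
  ─────────────────
  a b c d e f g h

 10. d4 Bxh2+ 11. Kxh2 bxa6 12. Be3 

  a b c d e f g h
  ─────────────────
8│♜ · ♝ ♛ · ♜ ♚ ·│8
7│♟ · ♟ ♟ · ♟ ♟ ♟│7
6│♟ · · · · ♟ · ·│6
5│· · · · · · · ·│5
4│· · · ♙ ♙ · · ·│4
3│· · · · ♗ · · ·│3
2│♙ ♙ ♕ · · ♙ ♙ ♔│2
1│♖ · · · · ♖ · ·│1
  ─────────────────
  a b c d e f g h


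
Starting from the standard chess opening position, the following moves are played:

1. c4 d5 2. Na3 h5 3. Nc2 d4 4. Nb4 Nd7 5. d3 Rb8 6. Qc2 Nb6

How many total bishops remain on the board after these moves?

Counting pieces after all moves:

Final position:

  a b c d e f g h
  ─────────────────
8│· ♜ ♝ ♛ ♚ ♝ ♞ ♜│8
7│♟ ♟ ♟ · ♟ ♟ ♟ ·│7
6│· ♞ · · · · · ·│6
5│· · · · · · · ♟│5
4│· ♘ ♙ ♟ · · · ·│4
3│· · · ♙ · · · ·│3
2│♙ ♙ ♕ · ♙ ♙ ♙ ♙│2
1│♖ · ♗ · ♔ ♗ ♘ ♖│1
  ─────────────────
  a b c d e f g h


4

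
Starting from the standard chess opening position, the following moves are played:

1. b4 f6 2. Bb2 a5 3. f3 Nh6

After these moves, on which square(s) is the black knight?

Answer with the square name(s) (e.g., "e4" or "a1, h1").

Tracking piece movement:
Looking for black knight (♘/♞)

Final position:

  a b c d e f g h
  ─────────────────
8│♜ ♞ ♝ ♛ ♚ ♝ · ♜│8
7│· ♟ ♟ ♟ ♟ · ♟ ♟│7
6│· · · · · ♟ · ♞│6
5│♟ · · · · · · ·│5
4│· ♙ · · · · · ·│4
3│· · · · · ♙ · ·│3
2│♙ ♗ ♙ ♙ ♙ · ♙ ♙│2
1│♖ ♘ · ♕ ♔ ♗ ♘ ♖│1
  ─────────────────
  a b c d e f g h


b8, h6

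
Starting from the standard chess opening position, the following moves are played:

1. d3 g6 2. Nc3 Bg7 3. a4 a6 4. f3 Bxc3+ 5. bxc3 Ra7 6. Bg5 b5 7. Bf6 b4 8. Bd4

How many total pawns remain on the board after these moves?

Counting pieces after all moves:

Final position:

  a b c d e f g h
  ─────────────────
8│· ♞ ♝ ♛ ♚ · ♞ ♜│8
7│♜ · ♟ ♟ ♟ ♟ · ♟│7
6│♟ · · · · · ♟ ·│6
5│· · · · · · · ·│5
4│♙ ♟ · ♗ · · · ·│4
3│· · ♙ ♙ · ♙ · ·│3
2│· · ♙ · ♙ · ♙ ♙│2
1│♖ · · ♕ ♔ ♗ ♘ ♖│1
  ─────────────────
  a b c d e f g h


16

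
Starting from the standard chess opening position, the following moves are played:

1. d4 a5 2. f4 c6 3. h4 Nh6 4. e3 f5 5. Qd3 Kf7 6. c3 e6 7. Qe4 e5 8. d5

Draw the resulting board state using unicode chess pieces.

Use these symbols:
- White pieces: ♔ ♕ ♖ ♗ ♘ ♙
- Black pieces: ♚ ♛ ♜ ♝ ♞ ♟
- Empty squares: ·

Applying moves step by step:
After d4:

♜ ♞ ♝ ♛ ♚ ♝ ♞ ♜
♟ ♟ ♟ ♟ ♟ ♟ ♟ ♟
· · · · · · · ·
· · · · · · · ·
· · · ♙ · · · ·
· · · · · · · ·
♙ ♙ ♙ · ♙ ♙ ♙ ♙
♖ ♘ ♗ ♕ ♔ ♗ ♘ ♖


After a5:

♜ ♞ ♝ ♛ ♚ ♝ ♞ ♜
· ♟ ♟ ♟ ♟ ♟ ♟ ♟
· · · · · · · ·
♟ · · · · · · ·
· · · ♙ · · · ·
· · · · · · · ·
♙ ♙ ♙ · ♙ ♙ ♙ ♙
♖ ♘ ♗ ♕ ♔ ♗ ♘ ♖


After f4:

♜ ♞ ♝ ♛ ♚ ♝ ♞ ♜
· ♟ ♟ ♟ ♟ ♟ ♟ ♟
· · · · · · · ·
♟ · · · · · · ·
· · · ♙ · ♙ · ·
· · · · · · · ·
♙ ♙ ♙ · ♙ · ♙ ♙
♖ ♘ ♗ ♕ ♔ ♗ ♘ ♖


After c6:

♜ ♞ ♝ ♛ ♚ ♝ ♞ ♜
· ♟ · ♟ ♟ ♟ ♟ ♟
· · ♟ · · · · ·
♟ · · · · · · ·
· · · ♙ · ♙ · ·
· · · · · · · ·
♙ ♙ ♙ · ♙ · ♙ ♙
♖ ♘ ♗ ♕ ♔ ♗ ♘ ♖


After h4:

♜ ♞ ♝ ♛ ♚ ♝ ♞ ♜
· ♟ · ♟ ♟ ♟ ♟ ♟
· · ♟ · · · · ·
♟ · · · · · · ·
· · · ♙ · ♙ · ♙
· · · · · · · ·
♙ ♙ ♙ · ♙ · ♙ ·
♖ ♘ ♗ ♕ ♔ ♗ ♘ ♖


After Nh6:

♜ ♞ ♝ ♛ ♚ ♝ · ♜
· ♟ · ♟ ♟ ♟ ♟ ♟
· · ♟ · · · · ♞
♟ · · · · · · ·
· · · ♙ · ♙ · ♙
· · · · · · · ·
♙ ♙ ♙ · ♙ · ♙ ·
♖ ♘ ♗ ♕ ♔ ♗ ♘ ♖


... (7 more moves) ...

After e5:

♜ ♞ ♝ ♛ · ♝ · ♜
· ♟ · ♟ · ♚ ♟ ♟
· · ♟ · · · · ♞
♟ · · · ♟ ♟ · ·
· · · ♙ ♕ ♙ · ♙
· · ♙ · ♙ · · ·
♙ ♙ · · · · ♙ ·
♖ ♘ ♗ · ♔ ♗ ♘ ♖


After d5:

♜ ♞ ♝ ♛ · ♝ · ♜
· ♟ · ♟ · ♚ ♟ ♟
· · ♟ · · · · ♞
♟ · · ♙ ♟ ♟ · ·
· · · · ♕ ♙ · ♙
· · ♙ · ♙ · · ·
♙ ♙ · · · · ♙ ·
♖ ♘ ♗ · ♔ ♗ ♘ ♖



  a b c d e f g h
  ─────────────────
8│♜ ♞ ♝ ♛ · ♝ · ♜│8
7│· ♟ · ♟ · ♚ ♟ ♟│7
6│· · ♟ · · · · ♞│6
5│♟ · · ♙ ♟ ♟ · ·│5
4│· · · · ♕ ♙ · ♙│4
3│· · ♙ · ♙ · · ·│3
2│♙ ♙ · · · · ♙ ·│2
1│♖ ♘ ♗ · ♔ ♗ ♘ ♖│1
  ─────────────────
  a b c d e f g h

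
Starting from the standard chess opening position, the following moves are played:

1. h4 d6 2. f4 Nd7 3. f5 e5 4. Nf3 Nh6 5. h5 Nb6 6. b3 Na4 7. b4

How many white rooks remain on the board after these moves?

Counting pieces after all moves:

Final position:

  a b c d e f g h
  ─────────────────
8│♜ · ♝ ♛ ♚ ♝ · ♜│8
7│♟ ♟ ♟ · · ♟ ♟ ♟│7
6│· · · ♟ · · · ♞│6
5│· · · · ♟ ♙ · ♙│5
4│♞ ♙ · · · · · ·│4
3│· · · · · ♘ · ·│3
2│♙ · ♙ ♙ ♙ · ♙ ·│2
1│♖ ♘ ♗ ♕ ♔ ♗ · ♖│1
  ─────────────────
  a b c d e f g h


2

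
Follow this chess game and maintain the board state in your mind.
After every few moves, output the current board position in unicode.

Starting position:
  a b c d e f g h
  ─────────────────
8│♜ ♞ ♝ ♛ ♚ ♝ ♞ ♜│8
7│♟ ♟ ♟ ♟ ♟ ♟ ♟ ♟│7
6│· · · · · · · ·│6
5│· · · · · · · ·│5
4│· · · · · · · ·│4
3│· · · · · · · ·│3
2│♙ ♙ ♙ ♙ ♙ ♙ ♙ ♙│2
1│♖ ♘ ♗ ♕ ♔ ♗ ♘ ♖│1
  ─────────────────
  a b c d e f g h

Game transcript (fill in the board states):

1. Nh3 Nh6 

  a b c d e f g h
  ─────────────────
8│♜ ♞ ♝ ♛ ♚ ♝ · ♜│8
7│♟ ♟ ♟ ♟ ♟ ♟ ♟ ♟│7
6│· · · · · · · ♞│6
5│· · · · · · · ·│5
4│· · · · · · · ·│4
3│· · · · · · · ♘│3
2│♙ ♙ ♙ ♙ ♙ ♙ ♙ ♙│2
1│♖ ♘ ♗ ♕ ♔ ♗ · ♖│1
  ─────────────────
  a b c d e f g h

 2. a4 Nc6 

  a b c d e f g h
  ─────────────────
8│♜ · ♝ ♛ ♚ ♝ · ♜│8
7│♟ ♟ ♟ ♟ ♟ ♟ ♟ ♟│7
6│· · ♞ · · · · ♞│6
5│· · · · · · · ·│5
4│♙ · · · · · · ·│4
3│· · · · · · · ♘│3
2│· ♙ ♙ ♙ ♙ ♙ ♙ ♙│2
1│♖ ♘ ♗ ♕ ♔ ♗ · ♖│1
  ─────────────────
  a b c d e f g h

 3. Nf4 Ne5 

  a b c d e f g h
  ─────────────────
8│♜ · ♝ ♛ ♚ ♝ · ♜│8
7│♟ ♟ ♟ ♟ ♟ ♟ ♟ ♟│7
6│· · · · · · · ♞│6
5│· · · · ♞ · · ·│5
4│♙ · · · · ♘ · ·│4
3│· · · · · · · ·│3
2│· ♙ ♙ ♙ ♙ ♙ ♙ ♙│2
1│♖ ♘ ♗ ♕ ♔ ♗ · ♖│1
  ─────────────────
  a b c d e f g h



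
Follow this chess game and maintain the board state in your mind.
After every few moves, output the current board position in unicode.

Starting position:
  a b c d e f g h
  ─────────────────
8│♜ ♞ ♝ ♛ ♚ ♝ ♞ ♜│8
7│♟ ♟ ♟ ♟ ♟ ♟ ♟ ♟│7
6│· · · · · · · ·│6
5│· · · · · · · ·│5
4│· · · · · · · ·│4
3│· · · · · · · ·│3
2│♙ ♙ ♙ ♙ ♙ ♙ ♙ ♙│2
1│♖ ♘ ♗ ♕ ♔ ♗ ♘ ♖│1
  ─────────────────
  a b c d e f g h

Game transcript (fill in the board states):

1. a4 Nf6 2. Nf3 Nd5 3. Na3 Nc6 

  a b c d e f g h
  ─────────────────
8│♜ · ♝ ♛ ♚ ♝ · ♜│8
7│♟ ♟ ♟ ♟ ♟ ♟ ♟ ♟│7
6│· · ♞ · · · · ·│6
5│· · · ♞ · · · ·│5
4│♙ · · · · · · ·│4
3│♘ · · · · ♘ · ·│3
2│· ♙ ♙ ♙ ♙ ♙ ♙ ♙│2
1│♖ · ♗ ♕ ♔ ♗ · ♖│1
  ─────────────────
  a b c d e f g h

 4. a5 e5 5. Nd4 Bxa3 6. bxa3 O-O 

  a b c d e f g h
  ─────────────────
8│♜ · ♝ ♛ · ♜ ♚ ·│8
7│♟ ♟ ♟ ♟ · ♟ ♟ ♟│7
6│· · ♞ · · · · ·│6
5│♙ · · ♞ ♟ · · ·│5
4│· · · ♘ · · · ·│4
3│♙ · · · · · · ·│3
2│· · ♙ ♙ ♙ ♙ ♙ ♙│2
1│♖ · ♗ ♕ ♔ ♗ · ♖│1
  ─────────────────
  a b c d e f g h

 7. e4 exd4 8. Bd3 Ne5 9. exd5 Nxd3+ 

  a b c d e f g h
  ─────────────────
8│♜ · ♝ ♛ · ♜ ♚ ·│8
7│♟ ♟ ♟ ♟ · ♟ ♟ ♟│7
6│· · · · · · · ·│6
5│♙ · · ♙ · · · ·│5
4│· · · ♟ · · · ·│4
3│♙ · · ♞ · · · ·│3
2│· · ♙ ♙ · ♙ ♙ ♙│2
1│♖ · ♗ ♕ ♔ · · ♖│1
  ─────────────────
  a b c d e f g h

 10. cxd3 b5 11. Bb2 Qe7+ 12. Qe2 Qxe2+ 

  a b c d e f g h
  ─────────────────
8│♜ · ♝ · · ♜ ♚ ·│8
7│♟ · ♟ ♟ · ♟ ♟ ♟│7
6│· · · · · · · ·│6
5│♙ ♟ · ♙ · · · ·│5
4│· · · ♟ · · · ·│4
3│♙ · · ♙ · · · ·│3
2│· ♗ · ♙ ♛ ♙ ♙ ♙│2
1│♖ · · · ♔ · · ♖│1
  ─────────────────
  a b c d e f g h

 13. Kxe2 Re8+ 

  a b c d e f g h
  ─────────────────
8│♜ · ♝ · ♜ · ♚ ·│8
7│♟ · ♟ ♟ · ♟ ♟ ♟│7
6│· · · · · · · ·│6
5│♙ ♟ · ♙ · · · ·│5
4│· · · ♟ · · · ·│4
3│♙ · · ♙ · · · ·│3
2│· ♗ · ♙ ♔ ♙ ♙ ♙│2
1│♖ · · · · · · ♖│1
  ─────────────────
  a b c d e f g h
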